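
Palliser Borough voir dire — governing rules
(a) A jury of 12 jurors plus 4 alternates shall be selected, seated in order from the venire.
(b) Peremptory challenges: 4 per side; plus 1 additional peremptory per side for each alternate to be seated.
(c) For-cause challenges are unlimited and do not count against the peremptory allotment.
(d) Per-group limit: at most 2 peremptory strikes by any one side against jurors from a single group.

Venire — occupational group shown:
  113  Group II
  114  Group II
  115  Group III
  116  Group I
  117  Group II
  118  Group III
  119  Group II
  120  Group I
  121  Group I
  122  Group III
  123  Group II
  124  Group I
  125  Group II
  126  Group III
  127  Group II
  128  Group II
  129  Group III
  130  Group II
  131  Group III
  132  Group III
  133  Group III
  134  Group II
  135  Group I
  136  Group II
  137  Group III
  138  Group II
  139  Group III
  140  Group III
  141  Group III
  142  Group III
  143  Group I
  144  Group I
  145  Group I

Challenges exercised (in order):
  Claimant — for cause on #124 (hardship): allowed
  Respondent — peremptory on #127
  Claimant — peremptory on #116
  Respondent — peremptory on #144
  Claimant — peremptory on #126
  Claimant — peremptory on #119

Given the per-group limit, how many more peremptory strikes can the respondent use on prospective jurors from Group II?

Respondent peremptories so far: #127, #144 — 2 of 8 used, 6 left overall.
Against Group II: #127 — 1 used; per-group cap 2 leaves 1.
Binding limit: min(6, 1) = 1.

1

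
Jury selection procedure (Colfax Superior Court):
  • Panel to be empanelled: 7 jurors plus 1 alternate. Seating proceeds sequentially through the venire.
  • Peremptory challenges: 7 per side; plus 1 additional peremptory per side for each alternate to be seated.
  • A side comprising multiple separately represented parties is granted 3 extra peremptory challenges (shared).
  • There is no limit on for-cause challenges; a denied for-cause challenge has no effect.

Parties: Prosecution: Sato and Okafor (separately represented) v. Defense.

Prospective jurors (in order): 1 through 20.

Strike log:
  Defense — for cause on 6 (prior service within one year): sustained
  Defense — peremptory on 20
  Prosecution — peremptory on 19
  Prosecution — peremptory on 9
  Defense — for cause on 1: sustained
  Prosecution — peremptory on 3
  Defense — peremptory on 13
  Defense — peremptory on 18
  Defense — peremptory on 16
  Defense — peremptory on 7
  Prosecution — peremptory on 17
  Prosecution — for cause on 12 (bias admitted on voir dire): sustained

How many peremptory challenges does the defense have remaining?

Defense allotment: 7 base + 1 × 1 alternate = 8.
Defense peremptories used: #20, #13, #18, #16, #7 — 5 (for-cause on #6, #1 don't count).
Remaining: 8 − 5 = 3.

3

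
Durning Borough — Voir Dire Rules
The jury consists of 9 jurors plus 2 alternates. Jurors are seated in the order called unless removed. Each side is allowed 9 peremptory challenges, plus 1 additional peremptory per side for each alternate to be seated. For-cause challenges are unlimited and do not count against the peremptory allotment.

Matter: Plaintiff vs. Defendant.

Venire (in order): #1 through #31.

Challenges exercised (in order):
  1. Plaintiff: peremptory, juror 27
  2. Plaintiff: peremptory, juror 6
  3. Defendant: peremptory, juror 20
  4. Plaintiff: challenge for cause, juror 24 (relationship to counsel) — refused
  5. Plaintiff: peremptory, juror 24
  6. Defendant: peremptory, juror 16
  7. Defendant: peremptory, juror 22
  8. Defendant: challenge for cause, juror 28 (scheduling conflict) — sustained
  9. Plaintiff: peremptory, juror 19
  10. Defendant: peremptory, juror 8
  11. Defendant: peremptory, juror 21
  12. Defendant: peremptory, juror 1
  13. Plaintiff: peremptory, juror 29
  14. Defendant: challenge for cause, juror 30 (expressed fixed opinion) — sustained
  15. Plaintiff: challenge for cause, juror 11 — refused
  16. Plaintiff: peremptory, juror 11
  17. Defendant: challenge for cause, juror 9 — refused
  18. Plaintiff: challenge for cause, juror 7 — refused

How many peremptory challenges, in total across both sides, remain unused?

Plaintiff allotment: 9 base + 1 × 2 alternates = 11. Defendant allotment: 9 base + 1 × 2 alternates = 11.
Plaintiff peremptories used: #27, #6, #24, #19, #29, #11 — 6 (for-cause on #24, #11, #7 don't count).
Defendant peremptories used: #20, #16, #22, #8, #21, #1 — 6 (for-cause on #28, #30, #9 don't count).
Remaining: (11 − 6) + (11 − 6) = 10.

10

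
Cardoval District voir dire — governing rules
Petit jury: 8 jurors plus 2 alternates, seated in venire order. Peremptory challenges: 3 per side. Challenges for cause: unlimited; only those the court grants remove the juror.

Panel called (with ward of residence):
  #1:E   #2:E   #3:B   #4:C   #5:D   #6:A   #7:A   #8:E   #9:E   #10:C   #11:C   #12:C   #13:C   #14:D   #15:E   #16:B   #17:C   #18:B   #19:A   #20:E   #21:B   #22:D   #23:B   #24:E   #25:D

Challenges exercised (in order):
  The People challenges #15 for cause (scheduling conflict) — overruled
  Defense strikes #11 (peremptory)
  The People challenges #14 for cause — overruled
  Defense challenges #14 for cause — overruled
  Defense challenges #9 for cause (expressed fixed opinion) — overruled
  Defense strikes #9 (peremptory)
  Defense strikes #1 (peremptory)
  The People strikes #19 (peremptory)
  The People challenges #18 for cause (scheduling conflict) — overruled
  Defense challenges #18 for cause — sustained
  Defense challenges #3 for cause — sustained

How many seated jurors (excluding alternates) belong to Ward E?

Removed: #1, #3, #9, #11, #18, #19.
Seated jurors 1–8: #2, #4, #5, #6, #7, #8, #10, #12 (alternates #13, #14 not counted).
Of those, in Ward E: #2, #8 → 2.

2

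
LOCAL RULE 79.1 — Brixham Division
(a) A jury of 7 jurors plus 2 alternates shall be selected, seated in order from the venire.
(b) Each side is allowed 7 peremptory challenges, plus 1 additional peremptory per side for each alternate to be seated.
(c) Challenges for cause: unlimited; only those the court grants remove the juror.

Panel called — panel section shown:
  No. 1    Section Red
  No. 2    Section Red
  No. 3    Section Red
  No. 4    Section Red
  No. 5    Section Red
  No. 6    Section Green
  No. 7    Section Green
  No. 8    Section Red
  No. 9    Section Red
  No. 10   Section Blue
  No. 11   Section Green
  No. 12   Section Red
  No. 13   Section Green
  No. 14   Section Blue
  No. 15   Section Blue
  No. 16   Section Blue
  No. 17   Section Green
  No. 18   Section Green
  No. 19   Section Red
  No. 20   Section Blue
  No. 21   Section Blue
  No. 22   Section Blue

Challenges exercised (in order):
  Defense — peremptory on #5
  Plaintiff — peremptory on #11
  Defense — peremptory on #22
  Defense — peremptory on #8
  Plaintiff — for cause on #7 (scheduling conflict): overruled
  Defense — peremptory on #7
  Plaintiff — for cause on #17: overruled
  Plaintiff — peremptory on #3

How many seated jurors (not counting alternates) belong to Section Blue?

1

Removed: #3, #5, #7, #8, #11, #22.
Seated jurors 1–7: #1, #2, #4, #6, #9, #10, #12 (alternates #13, #14 not counted).
Of those, in Section Blue: #10 → 1.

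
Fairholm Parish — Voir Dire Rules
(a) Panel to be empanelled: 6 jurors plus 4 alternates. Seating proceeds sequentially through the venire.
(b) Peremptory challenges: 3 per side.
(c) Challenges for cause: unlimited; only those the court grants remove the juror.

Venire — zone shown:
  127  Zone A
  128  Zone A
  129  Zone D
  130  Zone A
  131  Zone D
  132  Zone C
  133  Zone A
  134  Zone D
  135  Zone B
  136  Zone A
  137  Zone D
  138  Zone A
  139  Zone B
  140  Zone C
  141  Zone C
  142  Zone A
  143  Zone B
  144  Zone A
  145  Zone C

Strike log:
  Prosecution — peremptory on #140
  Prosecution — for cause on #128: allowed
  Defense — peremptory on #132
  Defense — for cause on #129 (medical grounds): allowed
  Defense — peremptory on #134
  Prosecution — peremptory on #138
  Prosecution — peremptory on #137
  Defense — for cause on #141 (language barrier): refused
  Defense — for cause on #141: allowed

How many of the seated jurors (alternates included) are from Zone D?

1

Removed: #128, #129, #132, #134, #137, #138, #140, #141.
Seated (10 incl. alternates): #127, #130, #131, #133, #135, #136, #139, #142, #143, #144.
Of those, in Zone D: #131 → 1.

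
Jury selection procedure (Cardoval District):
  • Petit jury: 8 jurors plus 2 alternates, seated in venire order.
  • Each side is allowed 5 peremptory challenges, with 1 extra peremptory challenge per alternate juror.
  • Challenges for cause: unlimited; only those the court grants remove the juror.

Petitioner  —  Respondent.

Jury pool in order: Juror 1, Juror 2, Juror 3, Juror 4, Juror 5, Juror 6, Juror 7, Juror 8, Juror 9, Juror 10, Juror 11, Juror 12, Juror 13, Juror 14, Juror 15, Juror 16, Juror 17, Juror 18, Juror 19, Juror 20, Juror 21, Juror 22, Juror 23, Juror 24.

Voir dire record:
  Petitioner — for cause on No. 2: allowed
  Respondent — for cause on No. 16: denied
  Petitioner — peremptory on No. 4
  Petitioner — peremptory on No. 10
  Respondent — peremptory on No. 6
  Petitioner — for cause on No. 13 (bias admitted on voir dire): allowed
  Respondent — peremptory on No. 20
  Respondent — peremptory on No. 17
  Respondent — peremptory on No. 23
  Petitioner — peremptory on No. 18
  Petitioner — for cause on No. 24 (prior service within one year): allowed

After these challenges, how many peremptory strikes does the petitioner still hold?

Petitioner allotment: 5 base + 1 × 2 alternates = 7.
Petitioner peremptories used: #4, #10, #18 — 3 (for-cause on #2, #13, #24 don't count).
Remaining: 7 − 3 = 4.

4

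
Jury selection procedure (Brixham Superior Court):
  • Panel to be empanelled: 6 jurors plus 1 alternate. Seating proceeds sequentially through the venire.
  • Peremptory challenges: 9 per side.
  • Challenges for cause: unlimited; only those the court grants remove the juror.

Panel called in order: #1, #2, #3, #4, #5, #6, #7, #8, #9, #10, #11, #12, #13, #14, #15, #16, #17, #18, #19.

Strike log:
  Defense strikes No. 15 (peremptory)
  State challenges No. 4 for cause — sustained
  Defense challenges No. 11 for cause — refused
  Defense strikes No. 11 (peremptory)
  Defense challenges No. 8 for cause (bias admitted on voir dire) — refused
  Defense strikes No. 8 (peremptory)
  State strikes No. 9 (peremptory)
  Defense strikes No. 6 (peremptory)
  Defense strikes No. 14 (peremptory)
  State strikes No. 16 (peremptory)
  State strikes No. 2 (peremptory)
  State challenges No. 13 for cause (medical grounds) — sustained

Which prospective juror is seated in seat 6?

Removed: #2, #4, #6, #8, #9, #11, #13, #14, #15, #16.
Seating in order: seats 1–6 → #1, #3, #5, #7, #10, #12; alternates → #17.
So seat 6 is #12.

12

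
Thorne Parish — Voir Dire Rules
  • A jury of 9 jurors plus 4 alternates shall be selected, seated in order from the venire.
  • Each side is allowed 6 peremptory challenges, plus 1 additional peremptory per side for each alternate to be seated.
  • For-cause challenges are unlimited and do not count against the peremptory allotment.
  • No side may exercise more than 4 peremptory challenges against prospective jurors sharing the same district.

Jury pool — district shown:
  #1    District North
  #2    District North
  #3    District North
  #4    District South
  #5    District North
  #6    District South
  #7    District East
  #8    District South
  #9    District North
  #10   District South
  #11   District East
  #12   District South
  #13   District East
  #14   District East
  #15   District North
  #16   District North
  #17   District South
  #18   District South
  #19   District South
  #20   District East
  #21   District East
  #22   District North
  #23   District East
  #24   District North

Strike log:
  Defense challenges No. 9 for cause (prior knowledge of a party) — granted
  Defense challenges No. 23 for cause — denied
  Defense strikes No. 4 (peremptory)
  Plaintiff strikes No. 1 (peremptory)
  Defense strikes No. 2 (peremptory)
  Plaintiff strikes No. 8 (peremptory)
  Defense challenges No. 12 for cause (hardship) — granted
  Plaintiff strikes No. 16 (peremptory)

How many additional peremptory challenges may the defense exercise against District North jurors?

Defense peremptories so far: #4, #2 — 2 of 10 used, 8 left overall.
Against District North: #2 — 1 used; per-district cap 4 leaves 3.
Binding limit: min(8, 3) = 3.

3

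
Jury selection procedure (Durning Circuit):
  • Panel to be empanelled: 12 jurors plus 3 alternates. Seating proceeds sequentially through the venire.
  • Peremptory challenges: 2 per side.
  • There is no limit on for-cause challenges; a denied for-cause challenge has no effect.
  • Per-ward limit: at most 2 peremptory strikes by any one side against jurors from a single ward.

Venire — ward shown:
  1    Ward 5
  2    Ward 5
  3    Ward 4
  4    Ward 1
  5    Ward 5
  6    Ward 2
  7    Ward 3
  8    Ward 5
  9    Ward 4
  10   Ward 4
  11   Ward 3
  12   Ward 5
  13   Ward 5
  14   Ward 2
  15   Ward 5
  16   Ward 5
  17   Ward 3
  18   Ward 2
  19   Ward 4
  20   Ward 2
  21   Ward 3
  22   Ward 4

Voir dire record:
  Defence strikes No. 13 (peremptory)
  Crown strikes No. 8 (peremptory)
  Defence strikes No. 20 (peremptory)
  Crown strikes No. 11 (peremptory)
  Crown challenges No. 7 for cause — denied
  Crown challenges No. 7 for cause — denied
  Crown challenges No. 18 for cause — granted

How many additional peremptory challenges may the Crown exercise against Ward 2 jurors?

Crown peremptories so far: #8, #11 — 2 of 2 used, 0 left overall.
Against Ward 2: none yet — per-ward cap 2 leaves 2.
Binding limit: min(0, 2) = 0.

0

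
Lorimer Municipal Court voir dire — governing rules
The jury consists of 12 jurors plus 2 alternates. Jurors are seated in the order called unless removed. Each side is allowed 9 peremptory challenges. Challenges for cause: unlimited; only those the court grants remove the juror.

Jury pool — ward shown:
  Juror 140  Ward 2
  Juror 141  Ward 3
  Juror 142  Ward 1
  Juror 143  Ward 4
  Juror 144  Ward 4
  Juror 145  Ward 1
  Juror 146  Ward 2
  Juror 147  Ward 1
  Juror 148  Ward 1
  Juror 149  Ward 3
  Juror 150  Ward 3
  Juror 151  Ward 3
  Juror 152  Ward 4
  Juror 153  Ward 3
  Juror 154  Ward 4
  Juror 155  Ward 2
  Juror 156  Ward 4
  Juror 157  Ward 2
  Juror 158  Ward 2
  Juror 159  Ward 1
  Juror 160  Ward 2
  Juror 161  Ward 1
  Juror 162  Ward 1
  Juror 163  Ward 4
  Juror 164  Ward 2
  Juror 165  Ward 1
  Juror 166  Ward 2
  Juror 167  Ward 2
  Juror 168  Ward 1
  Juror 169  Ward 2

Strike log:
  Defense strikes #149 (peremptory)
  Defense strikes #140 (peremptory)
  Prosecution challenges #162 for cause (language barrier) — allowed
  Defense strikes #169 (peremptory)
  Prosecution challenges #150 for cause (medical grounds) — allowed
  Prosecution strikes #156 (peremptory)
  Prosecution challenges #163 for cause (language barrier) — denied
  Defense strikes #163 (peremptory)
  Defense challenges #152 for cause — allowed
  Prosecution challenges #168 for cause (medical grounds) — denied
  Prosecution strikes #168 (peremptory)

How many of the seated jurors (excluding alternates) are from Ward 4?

Removed: #140, #149, #150, #152, #156, #162, #163, #168, #169.
Seated jurors 1–12: #141, #142, #143, #144, #145, #146, #147, #148, #151, #153, #154, #155 (alternates #157, #158 not counted).
Of those, in Ward 4: #143, #144, #154 → 3.

3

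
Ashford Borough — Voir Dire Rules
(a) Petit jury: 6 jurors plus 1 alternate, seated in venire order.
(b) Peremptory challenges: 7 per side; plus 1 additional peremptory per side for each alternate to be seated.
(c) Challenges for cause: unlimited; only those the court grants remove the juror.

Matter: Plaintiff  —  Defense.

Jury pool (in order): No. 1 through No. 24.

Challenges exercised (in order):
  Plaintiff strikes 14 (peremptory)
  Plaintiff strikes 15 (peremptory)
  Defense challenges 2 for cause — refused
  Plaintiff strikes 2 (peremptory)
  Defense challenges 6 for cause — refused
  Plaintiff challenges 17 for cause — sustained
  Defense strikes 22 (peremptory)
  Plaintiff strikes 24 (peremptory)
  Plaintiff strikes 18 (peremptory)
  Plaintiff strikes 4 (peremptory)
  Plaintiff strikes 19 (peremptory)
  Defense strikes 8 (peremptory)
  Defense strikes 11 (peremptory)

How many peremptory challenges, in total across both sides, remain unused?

6

Plaintiff allotment: 7 base + 1 × 1 alternate = 8. Defense allotment: 7 base + 1 × 1 alternate = 8.
Plaintiff peremptories used: #14, #15, #2, #24, #18, #4, #19 — 7 (the for-cause on #17 doesn't count).
Defense peremptories used: #22, #8, #11 — 3 (for-cause on #2, #6 don't count).
Remaining: (8 − 7) + (8 − 3) = 6.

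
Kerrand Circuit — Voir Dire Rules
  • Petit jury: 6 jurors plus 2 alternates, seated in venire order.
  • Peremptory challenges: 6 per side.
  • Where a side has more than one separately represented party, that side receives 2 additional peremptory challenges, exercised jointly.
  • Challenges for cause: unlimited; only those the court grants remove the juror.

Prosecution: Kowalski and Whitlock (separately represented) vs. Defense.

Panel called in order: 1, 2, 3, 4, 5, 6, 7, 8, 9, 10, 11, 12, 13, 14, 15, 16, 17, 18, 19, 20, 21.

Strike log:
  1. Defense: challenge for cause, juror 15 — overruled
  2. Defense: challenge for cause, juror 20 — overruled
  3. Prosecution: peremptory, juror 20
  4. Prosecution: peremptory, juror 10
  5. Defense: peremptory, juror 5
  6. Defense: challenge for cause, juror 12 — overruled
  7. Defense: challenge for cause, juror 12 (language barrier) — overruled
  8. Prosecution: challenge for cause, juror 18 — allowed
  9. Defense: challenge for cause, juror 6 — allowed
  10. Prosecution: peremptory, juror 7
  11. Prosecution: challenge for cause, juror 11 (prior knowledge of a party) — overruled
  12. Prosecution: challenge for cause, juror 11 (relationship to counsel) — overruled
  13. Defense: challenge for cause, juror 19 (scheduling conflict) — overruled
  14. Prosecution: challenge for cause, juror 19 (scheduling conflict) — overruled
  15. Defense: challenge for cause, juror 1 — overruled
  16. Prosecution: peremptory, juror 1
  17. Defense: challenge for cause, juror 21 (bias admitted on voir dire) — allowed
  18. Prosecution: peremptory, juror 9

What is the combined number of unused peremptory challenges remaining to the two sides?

8

Prosecution allotment: 6 base + 2 multi-party = 8. Defense allotment: 6.
Prosecution peremptories used: #20, #10, #7, #1, #9 — 5 (for-cause on #18, #11, #11, #19 don't count).
Defense peremptories used: #5 — 1 (for-cause on #15, #20, #12, #12, #6, #19, #1, #21 don't count).
Remaining: (8 − 5) + (6 − 1) = 8.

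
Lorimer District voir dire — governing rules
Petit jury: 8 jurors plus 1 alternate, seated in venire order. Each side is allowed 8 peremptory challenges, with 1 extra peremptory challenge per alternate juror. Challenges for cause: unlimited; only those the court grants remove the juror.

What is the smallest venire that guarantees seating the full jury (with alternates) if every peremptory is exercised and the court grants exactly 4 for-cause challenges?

31

Seats to fill: 8 + 1 alternates = 9.
Peremptories: 8 + 1×1 = 9 per side × 2 sides = 18.
For-cause removals: 4.
Minimum venire: 9 + 18 + 4 = 31.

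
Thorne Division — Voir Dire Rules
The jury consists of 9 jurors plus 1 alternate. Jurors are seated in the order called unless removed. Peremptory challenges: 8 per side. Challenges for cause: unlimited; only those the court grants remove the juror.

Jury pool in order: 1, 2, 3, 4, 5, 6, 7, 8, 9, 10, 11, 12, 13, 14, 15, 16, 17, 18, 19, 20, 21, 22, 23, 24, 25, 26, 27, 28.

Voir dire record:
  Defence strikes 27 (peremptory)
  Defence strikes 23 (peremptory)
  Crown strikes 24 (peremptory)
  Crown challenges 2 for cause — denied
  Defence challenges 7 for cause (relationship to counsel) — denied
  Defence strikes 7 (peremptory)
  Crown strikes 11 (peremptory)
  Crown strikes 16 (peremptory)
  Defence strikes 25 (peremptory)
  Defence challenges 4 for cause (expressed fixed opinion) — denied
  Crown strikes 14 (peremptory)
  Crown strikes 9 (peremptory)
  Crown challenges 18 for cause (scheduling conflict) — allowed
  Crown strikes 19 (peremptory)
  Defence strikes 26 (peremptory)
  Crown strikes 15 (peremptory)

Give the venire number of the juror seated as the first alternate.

13

Removed: #7, #9, #11, #14, #15, #16, #18, #19, #23, #24, #25, #26, #27. (#2, #4 stay — for-cause denied.)
Seating in order: seats 1–9 → #1, #2, #3, #4, #5, #6, #8, #10, #12; alternates → #13.
So alternate 1 is #13.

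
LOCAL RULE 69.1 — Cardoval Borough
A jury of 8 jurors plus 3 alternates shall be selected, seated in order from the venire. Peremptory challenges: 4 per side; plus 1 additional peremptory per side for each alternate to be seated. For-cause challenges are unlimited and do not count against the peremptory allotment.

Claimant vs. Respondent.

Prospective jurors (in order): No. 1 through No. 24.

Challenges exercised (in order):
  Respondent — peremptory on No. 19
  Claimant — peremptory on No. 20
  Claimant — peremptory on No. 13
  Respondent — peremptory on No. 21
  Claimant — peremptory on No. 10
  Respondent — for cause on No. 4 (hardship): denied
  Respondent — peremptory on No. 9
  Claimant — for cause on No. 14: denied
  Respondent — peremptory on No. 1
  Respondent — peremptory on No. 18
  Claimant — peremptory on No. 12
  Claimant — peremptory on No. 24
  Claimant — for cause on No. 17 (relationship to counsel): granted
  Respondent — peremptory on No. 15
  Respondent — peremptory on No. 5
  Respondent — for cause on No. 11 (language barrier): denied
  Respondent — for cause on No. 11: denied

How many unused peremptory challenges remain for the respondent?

0

Respondent allotment: 4 base + 1 × 3 alternates = 7.
Respondent peremptories used: #19, #21, #9, #1, #18, #15, #5 — 7 (for-cause on #4, #11, #11 don't count).
Remaining: 7 − 7 = 0.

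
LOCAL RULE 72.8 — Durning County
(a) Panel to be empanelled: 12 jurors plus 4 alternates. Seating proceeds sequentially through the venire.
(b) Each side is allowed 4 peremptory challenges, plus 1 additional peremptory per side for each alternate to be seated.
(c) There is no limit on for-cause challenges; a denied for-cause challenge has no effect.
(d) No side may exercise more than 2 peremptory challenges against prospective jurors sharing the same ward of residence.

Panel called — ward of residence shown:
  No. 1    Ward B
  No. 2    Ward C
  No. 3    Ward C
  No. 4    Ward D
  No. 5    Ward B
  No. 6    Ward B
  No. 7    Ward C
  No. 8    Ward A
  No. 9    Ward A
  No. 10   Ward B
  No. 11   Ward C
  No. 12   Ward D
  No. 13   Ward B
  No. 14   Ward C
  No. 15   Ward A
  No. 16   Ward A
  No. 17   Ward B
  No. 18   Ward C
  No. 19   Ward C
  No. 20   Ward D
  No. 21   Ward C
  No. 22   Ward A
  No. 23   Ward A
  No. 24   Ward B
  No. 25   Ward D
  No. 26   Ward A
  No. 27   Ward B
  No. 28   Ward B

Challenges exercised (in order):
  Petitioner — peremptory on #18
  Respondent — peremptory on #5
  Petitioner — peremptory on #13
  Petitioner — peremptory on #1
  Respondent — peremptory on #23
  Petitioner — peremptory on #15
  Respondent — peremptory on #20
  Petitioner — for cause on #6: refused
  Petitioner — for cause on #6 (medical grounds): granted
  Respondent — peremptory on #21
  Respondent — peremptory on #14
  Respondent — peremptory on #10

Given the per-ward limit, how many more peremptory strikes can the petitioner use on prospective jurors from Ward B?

Petitioner peremptories so far: #18, #13, #1, #15 — 4 of 8 used, 4 left overall.
Against Ward B: #13, #1 — 2 used; per-ward cap 2 leaves 0.
Binding limit: min(4, 0) = 0.

0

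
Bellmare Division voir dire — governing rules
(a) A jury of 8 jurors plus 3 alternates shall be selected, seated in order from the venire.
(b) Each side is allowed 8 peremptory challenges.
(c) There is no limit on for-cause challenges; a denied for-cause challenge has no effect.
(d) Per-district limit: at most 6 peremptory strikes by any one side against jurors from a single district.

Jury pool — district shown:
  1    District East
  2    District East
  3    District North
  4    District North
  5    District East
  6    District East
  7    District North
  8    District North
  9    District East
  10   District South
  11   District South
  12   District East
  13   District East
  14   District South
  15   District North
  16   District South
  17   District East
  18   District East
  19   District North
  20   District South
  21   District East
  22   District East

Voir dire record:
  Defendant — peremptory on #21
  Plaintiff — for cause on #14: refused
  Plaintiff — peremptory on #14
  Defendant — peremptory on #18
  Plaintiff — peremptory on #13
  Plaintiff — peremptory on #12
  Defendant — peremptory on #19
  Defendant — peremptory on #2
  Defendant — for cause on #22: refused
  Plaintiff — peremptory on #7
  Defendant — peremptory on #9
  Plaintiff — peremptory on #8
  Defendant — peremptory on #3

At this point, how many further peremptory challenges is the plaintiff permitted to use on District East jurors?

3

Plaintiff peremptories so far: #14, #13, #12, #7, #8 — 5 of 8 used, 3 left overall.
Against District East: #13, #12 — 2 used; per-district cap 6 leaves 4.
Binding limit: min(3, 4) = 3.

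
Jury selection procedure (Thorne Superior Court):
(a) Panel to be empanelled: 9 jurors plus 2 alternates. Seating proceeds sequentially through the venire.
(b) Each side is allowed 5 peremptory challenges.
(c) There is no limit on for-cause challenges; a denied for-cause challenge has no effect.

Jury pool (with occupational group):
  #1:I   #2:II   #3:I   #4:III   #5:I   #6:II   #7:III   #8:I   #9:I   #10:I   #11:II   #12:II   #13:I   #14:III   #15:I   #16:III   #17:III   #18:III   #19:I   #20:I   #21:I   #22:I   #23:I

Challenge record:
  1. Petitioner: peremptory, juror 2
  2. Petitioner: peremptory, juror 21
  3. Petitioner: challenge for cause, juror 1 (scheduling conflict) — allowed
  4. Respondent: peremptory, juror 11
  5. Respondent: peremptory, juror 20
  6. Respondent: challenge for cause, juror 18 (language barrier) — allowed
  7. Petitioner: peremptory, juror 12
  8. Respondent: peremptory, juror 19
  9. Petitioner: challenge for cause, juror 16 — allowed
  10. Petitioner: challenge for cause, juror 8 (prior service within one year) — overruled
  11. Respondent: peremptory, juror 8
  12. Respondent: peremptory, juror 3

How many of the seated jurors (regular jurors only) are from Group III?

3

Removed: #1, #2, #3, #8, #11, #12, #16, #18, #19, #20, #21.
Seated jurors 1–9: #4, #5, #6, #7, #9, #10, #13, #14, #15 (alternates #17, #22 not counted).
Of those, in Group III: #4, #7, #14 → 3.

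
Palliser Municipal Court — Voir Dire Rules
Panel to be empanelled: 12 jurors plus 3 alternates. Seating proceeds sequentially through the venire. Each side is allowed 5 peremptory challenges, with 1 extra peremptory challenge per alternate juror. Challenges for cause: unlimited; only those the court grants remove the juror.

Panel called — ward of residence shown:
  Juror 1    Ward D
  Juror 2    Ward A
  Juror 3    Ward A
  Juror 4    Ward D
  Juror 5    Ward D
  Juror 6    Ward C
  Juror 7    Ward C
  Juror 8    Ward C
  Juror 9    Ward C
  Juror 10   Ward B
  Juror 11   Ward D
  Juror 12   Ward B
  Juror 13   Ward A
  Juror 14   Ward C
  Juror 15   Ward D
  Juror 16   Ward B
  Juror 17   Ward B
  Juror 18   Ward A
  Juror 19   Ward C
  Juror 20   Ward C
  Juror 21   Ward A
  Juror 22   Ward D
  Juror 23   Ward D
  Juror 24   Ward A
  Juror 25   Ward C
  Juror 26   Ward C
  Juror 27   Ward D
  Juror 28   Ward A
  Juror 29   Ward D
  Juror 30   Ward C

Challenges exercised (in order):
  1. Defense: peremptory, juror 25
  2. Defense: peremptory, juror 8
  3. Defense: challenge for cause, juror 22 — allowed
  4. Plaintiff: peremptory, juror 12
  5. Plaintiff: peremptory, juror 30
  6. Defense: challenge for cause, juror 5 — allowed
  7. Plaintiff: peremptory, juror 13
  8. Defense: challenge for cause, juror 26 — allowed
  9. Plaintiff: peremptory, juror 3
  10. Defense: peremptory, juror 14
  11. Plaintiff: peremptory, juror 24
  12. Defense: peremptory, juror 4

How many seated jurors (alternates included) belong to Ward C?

Removed: #3, #4, #5, #8, #12, #13, #14, #22, #24, #25, #26, #30.
Seated (15 incl. alternates): #1, #2, #6, #7, #9, #10, #11, #15, #16, #17, #18, #19, #20, #21, #23.
Of those, in Ward C: #6, #7, #9, #19, #20 → 5.

5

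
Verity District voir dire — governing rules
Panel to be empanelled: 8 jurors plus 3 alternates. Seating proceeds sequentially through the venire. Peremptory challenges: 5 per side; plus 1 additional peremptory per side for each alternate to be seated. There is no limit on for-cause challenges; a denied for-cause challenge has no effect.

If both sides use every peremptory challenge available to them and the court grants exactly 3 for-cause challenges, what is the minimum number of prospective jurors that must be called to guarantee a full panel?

Seats to fill: 8 + 3 alternates = 11.
Peremptories: 5 + 1×3 = 8 per side × 2 sides = 16.
For-cause removals: 3.
Minimum venire: 11 + 16 + 3 = 30.

30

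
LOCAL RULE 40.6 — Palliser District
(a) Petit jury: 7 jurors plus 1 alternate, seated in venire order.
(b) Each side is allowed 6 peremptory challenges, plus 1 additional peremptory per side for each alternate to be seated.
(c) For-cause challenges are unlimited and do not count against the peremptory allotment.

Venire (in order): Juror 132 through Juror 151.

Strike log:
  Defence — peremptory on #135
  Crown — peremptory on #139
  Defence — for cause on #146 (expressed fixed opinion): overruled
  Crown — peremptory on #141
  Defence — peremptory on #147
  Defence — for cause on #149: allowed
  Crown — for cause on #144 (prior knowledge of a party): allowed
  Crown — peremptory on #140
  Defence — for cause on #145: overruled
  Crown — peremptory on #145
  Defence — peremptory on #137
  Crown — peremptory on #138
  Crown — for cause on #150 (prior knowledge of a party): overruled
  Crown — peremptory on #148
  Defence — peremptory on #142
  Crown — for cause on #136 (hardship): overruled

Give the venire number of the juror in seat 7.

Removed: #135, #137, #138, #139, #140, #141, #142, #144, #145, #147, #148, #149. (#136, #146, #150 stay — for-cause denied.)
Seating in order: seats 1–7 → #132, #133, #134, #136, #143, #146, #150; alternates → #151.
So seat 7 is #150.

150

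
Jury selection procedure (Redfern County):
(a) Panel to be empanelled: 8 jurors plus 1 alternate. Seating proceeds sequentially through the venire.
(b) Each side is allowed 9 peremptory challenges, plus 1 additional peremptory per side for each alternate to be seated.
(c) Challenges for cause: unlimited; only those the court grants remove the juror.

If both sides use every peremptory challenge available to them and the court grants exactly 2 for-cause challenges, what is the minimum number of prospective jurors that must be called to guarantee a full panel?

31

Seats to fill: 8 + 1 alternates = 9.
Peremptories: 9 + 1×1 = 10 per side × 2 sides = 20.
For-cause removals: 2.
Minimum venire: 9 + 20 + 2 = 31.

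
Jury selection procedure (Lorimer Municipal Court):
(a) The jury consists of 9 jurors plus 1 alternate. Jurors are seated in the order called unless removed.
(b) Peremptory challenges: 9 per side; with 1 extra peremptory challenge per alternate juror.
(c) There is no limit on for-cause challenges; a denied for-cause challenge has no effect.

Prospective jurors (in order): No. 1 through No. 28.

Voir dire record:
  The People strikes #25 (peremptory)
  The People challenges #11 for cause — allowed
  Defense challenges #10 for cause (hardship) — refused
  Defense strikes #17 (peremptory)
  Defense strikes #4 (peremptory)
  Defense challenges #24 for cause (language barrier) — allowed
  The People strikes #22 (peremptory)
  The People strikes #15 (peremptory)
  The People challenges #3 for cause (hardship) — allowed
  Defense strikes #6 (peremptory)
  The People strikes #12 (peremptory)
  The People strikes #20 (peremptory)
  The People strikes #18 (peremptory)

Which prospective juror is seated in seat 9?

Removed: #3, #4, #6, #11, #12, #15, #17, #18, #20, #22, #24, #25. (#10 stays — for-cause denied.)
Seating in order: seats 1–9 → #1, #2, #5, #7, #8, #9, #10, #13, #14; alternates → #16.
So seat 9 is #14.

14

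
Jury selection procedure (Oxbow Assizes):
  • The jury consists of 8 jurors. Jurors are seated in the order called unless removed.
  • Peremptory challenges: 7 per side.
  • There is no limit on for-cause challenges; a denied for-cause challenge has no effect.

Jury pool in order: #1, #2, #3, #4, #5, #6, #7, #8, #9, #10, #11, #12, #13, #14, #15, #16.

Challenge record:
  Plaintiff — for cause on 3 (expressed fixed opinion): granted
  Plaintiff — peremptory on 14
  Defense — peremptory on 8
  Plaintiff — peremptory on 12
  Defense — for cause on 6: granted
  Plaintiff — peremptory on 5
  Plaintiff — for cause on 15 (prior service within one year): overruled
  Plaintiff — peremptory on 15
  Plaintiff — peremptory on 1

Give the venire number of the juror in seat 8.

Removed: #1, #3, #5, #6, #8, #12, #14, #15.
Seating in order: seats 1–8 → #2, #4, #7, #9, #10, #11, #13, #16.
So seat 8 is #16.

16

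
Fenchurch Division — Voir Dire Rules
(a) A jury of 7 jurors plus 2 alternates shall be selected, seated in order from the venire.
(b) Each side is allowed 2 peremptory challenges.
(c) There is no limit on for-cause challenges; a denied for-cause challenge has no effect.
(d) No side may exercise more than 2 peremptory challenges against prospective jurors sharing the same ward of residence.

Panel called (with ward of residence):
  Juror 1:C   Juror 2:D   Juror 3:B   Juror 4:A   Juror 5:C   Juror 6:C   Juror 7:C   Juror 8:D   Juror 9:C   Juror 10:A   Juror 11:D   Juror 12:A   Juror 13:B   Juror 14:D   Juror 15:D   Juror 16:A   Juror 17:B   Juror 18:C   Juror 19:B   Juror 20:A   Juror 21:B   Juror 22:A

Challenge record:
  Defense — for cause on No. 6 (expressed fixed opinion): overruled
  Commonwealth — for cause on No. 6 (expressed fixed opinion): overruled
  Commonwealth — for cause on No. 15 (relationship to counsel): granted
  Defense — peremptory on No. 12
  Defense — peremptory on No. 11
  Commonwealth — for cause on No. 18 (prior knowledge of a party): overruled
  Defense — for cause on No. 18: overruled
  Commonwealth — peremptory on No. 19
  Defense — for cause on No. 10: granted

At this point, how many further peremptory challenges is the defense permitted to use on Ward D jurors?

Defense peremptories so far: #12, #11 — 2 of 2 used, 0 left overall.
Against Ward D: #11 — 1 used; per-ward cap 2 leaves 1.
Binding limit: min(0, 1) = 0.

0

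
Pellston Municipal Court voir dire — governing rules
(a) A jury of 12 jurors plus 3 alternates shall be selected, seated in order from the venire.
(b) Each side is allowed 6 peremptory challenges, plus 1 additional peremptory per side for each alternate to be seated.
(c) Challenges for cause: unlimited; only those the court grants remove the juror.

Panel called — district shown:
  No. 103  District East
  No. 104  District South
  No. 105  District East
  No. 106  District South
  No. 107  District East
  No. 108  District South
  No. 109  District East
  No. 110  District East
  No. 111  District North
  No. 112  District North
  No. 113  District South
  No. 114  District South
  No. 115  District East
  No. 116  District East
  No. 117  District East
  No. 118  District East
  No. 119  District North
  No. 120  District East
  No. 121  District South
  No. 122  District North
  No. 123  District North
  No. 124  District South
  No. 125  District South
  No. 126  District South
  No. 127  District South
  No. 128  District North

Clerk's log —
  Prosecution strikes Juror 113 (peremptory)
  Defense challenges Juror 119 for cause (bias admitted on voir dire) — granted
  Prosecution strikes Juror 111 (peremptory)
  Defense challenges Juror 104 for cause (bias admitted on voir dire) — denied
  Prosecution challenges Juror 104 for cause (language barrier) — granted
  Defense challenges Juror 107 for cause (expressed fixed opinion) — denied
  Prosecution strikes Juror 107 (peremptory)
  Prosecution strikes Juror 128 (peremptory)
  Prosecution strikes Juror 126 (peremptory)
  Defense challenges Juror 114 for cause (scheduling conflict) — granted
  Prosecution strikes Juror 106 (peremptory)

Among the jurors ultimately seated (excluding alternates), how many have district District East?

Removed: #104, #106, #107, #111, #113, #114, #119, #126, #128.
Seated jurors 1–12: #103, #105, #108, #109, #110, #112, #115, #116, #117, #118, #120, #121 (alternates #122, #123, #124 not counted).
Of those, in District East: #103, #105, #109, #110, #115, #116, #117, #118, #120 → 9.

9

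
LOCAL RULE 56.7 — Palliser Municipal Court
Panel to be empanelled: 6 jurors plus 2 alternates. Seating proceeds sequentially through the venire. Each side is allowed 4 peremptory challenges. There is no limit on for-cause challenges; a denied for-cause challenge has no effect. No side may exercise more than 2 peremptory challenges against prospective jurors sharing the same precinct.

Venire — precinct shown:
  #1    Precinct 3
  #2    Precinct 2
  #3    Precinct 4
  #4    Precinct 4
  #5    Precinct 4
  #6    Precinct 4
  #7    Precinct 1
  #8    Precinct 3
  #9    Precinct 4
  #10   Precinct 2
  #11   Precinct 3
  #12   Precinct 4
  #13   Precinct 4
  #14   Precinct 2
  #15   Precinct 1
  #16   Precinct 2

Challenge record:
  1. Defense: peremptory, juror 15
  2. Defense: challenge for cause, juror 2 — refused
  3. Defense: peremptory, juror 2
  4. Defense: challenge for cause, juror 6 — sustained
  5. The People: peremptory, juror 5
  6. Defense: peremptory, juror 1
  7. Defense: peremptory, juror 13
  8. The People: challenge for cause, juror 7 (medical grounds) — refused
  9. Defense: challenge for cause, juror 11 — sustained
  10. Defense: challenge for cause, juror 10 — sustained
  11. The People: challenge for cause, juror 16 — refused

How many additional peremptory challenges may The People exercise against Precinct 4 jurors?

1

The People peremptories so far: #5 — 1 of 4 used, 3 left overall.
Against Precinct 4: #5 — 1 used; per-precinct cap 2 leaves 1.
Binding limit: min(3, 1) = 1.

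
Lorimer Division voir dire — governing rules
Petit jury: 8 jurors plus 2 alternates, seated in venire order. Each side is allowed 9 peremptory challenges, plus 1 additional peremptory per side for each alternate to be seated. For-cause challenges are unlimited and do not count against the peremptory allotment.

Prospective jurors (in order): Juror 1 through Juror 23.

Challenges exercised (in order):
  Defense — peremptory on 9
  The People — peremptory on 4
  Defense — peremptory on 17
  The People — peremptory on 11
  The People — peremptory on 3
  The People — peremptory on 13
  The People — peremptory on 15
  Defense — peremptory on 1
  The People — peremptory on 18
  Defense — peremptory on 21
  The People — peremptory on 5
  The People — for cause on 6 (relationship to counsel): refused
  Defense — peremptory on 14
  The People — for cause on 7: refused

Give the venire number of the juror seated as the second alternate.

22

Removed: #1, #3, #4, #5, #9, #11, #13, #14, #15, #17, #18, #21. (#6, #7 stay — for-cause denied.)
Seating in order: seats 1–8 → #2, #6, #7, #8, #10, #12, #16, #19; alternates → #20, #22.
So alternate 2 is #22.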